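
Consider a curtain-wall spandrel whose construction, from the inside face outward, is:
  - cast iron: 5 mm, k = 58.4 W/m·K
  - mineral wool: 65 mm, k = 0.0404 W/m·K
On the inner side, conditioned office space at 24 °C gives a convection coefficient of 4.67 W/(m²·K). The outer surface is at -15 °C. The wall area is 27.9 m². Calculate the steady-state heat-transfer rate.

Q ≈ 597 W

Series thermal resistances:
R_inner film = 1/(h_i·A) = 1/(4.67×27.9) = 0.007675 K/W
R_cast iron = L/(kA) = 0.005/(58.4×27.9) = 3.069×10^-6 K/W
R_mineral wool = L/(kA) = 0.065/(0.0404×27.9) = 0.05767 K/W
R_total = 0.06535 K/W
Q = ΔT / R_total = 39 / 0.06535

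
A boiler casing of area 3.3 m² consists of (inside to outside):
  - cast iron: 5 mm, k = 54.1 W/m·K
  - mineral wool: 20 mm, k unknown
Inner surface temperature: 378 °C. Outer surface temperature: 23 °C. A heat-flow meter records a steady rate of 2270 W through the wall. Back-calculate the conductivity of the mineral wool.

k ≈ 0.0388 W/(m·K)

Thermal resistances in series:
R_cast iron = L/(kA) = 0.005/(54.1×3.3) = 2.801×10^-5 K/W
Sum of known resistances R_other = 2.801×10^-5 K/W
Total R = ΔT/Q = 355/2270 = 0.1564 K/W
R_mineral wool = R_total − R_other = 0.1564 K/W
k = L/(R·A) = 0.02/(0.1564×3.3)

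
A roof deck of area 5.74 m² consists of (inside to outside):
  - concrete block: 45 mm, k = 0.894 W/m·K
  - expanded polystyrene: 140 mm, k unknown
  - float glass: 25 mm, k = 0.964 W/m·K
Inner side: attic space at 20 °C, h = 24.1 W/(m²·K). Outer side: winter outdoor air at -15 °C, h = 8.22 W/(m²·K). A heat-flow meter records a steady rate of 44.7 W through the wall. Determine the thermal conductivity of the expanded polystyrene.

Using the resistance-network approach (series):
R_inner film = 1/(h_i·A) = 1/(24.1×5.74) = 0.007229 K/W
R_concrete block = L/(kA) = 0.045/(0.894×5.74) = 0.008769 K/W
R_float glass = L/(kA) = 0.025/(0.964×5.74) = 0.004518 K/W
R_outer film = 1/(h_o·A) = 1/(8.22×5.74) = 0.02119 K/W
Sum of known resistances R_other = 0.04171 K/W
Total R = ΔT/Q = 35/44.7 = 0.783 K/W
R_expanded polystyrene = R_total − R_other = 0.7413 K/W
k = L/(R·A) = 0.14/(0.7413×5.74)

k ≈ 0.0329 W/(m·K)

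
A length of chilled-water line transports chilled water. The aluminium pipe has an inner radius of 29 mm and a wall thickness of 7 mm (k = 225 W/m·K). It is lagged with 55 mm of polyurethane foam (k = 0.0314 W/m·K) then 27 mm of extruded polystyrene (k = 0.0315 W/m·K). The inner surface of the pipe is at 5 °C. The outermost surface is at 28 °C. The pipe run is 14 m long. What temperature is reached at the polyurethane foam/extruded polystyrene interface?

Per-layer cylindrical resistances, series-summed:
R_aluminium pipe wall = ln(36/29)/(2π×225×14) = 1.092×10^-5 K/W
R_polyurethane foam = ln(91/36)/(2π×0.0314×14) = 0.3357 K/W
R_extruded polystyrene = ln(118/91)/(2π×0.0315×14) = 0.09377 K/W
R_total = 0.4295 K/W
Q = ΔT/R_total = 23/0.4295
Q = 53.5 W
T_interface = T_inner + Q·ΣR(inner→interface) = 5 + 53.5×0.3357

T ≈ 23 °C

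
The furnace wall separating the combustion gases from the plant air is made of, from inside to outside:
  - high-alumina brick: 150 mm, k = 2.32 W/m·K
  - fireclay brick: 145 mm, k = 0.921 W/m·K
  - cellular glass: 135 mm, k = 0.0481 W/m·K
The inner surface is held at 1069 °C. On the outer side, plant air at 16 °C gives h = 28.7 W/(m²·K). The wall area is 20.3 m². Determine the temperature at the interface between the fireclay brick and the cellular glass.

Thermal resistances in series:
R_high-alumina brick = L/(kA) = 0.15/(2.32×20.3) = 0.003185 K/W
R_fireclay brick = L/(kA) = 0.145/(0.921×20.3) = 0.007756 K/W
R_cellular glass = L/(kA) = 0.135/(0.0481×20.3) = 0.1383 K/W
R_outer film = 1/(h_o·A) = 1/(28.7×20.3) = 0.001716 K/W
R_total = 0.1509 K/W;  Q = ΔT/R_total = 1053/0.1509 = 6977 W
T_interface = T_inner − Q·ΣR(inner→interface) = 1069 − 6980×0.01094

T ≈ 993 °C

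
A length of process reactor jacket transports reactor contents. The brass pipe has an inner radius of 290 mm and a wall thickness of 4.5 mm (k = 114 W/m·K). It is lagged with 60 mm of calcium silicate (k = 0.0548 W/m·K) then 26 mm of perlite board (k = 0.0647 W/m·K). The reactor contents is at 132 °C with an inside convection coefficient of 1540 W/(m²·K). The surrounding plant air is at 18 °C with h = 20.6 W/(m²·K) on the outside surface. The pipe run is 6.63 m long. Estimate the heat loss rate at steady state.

Q ≈ 1030 W

Per-layer cylindrical resistances, series-summed:
R_inner film = 1/(h_i·2πr₁L) = 1/(1540×2π×0.29×6.63) = 5.375×10^-5 K/W
R_brass pipe wall = ln(294.5/290)/(2π×114×6.63) = 3.242×10^-6 K/W
R_calcium silicate = ln(354.5/294.5)/(2π×0.0548×6.63) = 0.08123 K/W
R_perlite board = ln(380.5/354.5)/(2π×0.0647×6.63) = 0.02626 K/W
R_outer film = 1/(h_o·2πr_oL) = 1/(20.6×2π×0.3805×6.63) = 0.003063 K/W
R_total = 0.1106 K/W
Q = ΔT/R_total = 114/0.1106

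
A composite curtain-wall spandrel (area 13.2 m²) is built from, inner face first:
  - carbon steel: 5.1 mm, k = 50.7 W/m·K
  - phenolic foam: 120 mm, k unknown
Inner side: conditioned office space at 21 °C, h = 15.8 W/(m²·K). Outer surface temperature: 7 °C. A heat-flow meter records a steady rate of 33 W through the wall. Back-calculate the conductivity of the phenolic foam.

Series thermal resistances:
R_inner film = 1/(h_i·A) = 1/(15.8×13.2) = 0.004795 K/W
R_carbon steel = L/(kA) = 0.0051/(50.7×13.2) = 7.621×10^-6 K/W
Sum of known resistances R_other = 0.004802 K/W
Total R = ΔT/Q = 14/33 = 0.4242 K/W
R_phenolic foam = R_total − R_other = 0.4194 K/W
k = L/(R·A) = 0.12/(0.4194×13.2)

k ≈ 0.0217 W/(m·K)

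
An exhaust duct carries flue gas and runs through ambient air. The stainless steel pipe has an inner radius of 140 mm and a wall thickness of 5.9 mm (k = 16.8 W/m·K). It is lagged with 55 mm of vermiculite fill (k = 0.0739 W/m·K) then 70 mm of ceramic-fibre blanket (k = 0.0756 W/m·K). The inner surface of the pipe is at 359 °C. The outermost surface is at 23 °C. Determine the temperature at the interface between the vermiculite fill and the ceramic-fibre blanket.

Per-layer cylindrical resistances, series-summed:
R_stainless steel pipe wall = ln(145.9/140)/(2π×16.8×1) = 3.911×10^-4 K/W
R_vermiculite fill = ln(200.9/145.9)/(2π×0.0739×1) = 0.6889 K/W
R_ceramic-fibre blanket = ln(270.9/200.9)/(2π×0.0756×1) = 0.6293 K/W
R_total = 1.319 K/W
Q = ΔT/R_total = 336/1.319
Q = 255 W/m
T_interface = T_inner − Q·ΣR(inner→interface) = 359 − 255×0.6893

T ≈ 183 °C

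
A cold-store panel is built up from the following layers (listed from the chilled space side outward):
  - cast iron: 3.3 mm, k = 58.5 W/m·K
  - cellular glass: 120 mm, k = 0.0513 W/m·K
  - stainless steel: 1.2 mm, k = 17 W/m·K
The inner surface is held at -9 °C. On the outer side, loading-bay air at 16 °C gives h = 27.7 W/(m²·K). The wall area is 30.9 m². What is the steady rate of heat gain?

Treating each layer as a thermal resistance in series:
R_cast iron = L/(kA) = 0.0033/(58.5×30.9) = 1.826×10^-6 K/W
R_cellular glass = L/(kA) = 0.12/(0.0513×30.9) = 0.0757 K/W
R_stainless steel = L/(kA) = 0.0012/(17×30.9) = 2.284×10^-6 K/W
R_outer film = 1/(h_o·A) = 1/(27.7×30.9) = 0.001168 K/W
R_total = 0.07687 K/W
Q = ΔT / R_total = 25 / 0.07687

Q ≈ 325 W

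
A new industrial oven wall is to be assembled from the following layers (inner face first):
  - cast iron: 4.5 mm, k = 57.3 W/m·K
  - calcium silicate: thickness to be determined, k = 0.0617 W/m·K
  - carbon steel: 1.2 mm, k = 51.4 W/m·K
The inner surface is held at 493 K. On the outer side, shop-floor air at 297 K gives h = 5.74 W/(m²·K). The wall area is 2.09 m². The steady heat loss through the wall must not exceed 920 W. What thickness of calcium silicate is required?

Thermal resistances in series:
R_cast iron = L/(kA) = 0.0045/(57.3×2.09) = 3.758×10^-5 K/W
R_carbon steel = L/(kA) = 0.0012/(51.4×2.09) = 1.117×10^-5 K/W
R_outer film = 1/(h_o·A) = 1/(5.74×2.09) = 0.08336 K/W
Sum of the known resistances R_other = 0.08341 K/W
Required total resistance R_tot = ΔT/Q_allow = 196/920 = 0.213 K/W
R_calcium silicate = R_tot − R_other = 0.1296 K/W
L = R·k·A = 0.1296×0.0617×2.09

L ≈ 16.7 mm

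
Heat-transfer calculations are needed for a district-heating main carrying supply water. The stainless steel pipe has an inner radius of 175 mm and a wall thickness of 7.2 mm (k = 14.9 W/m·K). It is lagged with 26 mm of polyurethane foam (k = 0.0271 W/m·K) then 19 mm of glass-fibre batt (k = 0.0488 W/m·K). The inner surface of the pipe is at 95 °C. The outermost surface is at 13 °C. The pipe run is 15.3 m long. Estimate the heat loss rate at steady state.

Q ≈ 1170 W

For a radial system each layer contributes R = ln(r_out/r_in)/(2πkL); films add R = 1/(hA).
R_stainless steel pipe wall = ln(182.2/175)/(2π×14.9×15.3) = 2.815×10^-5 K/W
R_polyurethane foam = ln(208.2/182.2)/(2π×0.0271×15.3) = 0.0512 K/W
R_glass-fibre batt = ln(227.2/208.2)/(2π×0.0488×15.3) = 0.01862 K/W
R_total = 0.06985 K/W
Q = ΔT/R_total = 82/0.06985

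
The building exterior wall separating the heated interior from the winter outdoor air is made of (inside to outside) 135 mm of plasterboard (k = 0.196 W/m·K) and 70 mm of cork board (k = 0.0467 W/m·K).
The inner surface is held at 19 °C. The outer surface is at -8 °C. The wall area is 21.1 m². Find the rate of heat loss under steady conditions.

Q ≈ 260 W

Model the wall as resistances in series:
R_plasterboard = L/(kA) = 0.135/(0.196×21.1) = 0.03264 K/W
R_cork board = L/(kA) = 0.07/(0.0467×21.1) = 0.07104 K/W
R_total = 0.1037 K/W
Q = ΔT / R_total = 27 / 0.1037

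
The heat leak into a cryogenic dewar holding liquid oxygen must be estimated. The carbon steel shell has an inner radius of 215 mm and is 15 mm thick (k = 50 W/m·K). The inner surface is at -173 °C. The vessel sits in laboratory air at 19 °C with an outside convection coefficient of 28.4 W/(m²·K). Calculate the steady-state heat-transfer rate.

Each spherical layer contributes R = (1/r_i − 1/r_o)/(4πk):
R_carbon steel shell = (1/0.215 − 1/0.23)/(4π×50) = 4.828×10^-4 K/W
R_outer film = 1/(h·4πr_o²) = 1/(28.4×4π×0.23²) = 0.05297 K/W
R_total = 0.05345 K/W
Q = ΔT/R_total = 192/0.05345

Q ≈ 3590 W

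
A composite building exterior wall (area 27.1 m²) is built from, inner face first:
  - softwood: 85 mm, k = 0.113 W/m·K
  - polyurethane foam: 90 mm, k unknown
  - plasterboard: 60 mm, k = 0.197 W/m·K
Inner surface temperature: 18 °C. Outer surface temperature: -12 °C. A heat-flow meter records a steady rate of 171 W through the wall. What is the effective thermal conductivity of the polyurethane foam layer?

k ≈ 0.0243 W/(m·K)

Using the resistance-network approach (series):
R_softwood = L/(kA) = 0.085/(0.113×27.1) = 0.02776 K/W
R_plasterboard = L/(kA) = 0.06/(0.197×27.1) = 0.01124 K/W
Sum of known resistances R_other = 0.039 K/W
Total R = ΔT/Q = 30/171 = 0.1754 K/W
R_polyurethane foam = R_total − R_other = 0.1364 K/W
k = L/(R·A) = 0.09/(0.1364×27.1)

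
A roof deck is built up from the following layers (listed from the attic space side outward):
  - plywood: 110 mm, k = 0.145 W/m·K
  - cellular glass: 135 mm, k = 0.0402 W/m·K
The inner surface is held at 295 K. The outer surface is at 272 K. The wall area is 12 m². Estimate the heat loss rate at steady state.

Model the wall as resistances in series:
R_plywood = L/(kA) = 0.11/(0.145×12) = 0.06322 K/W
R_cellular glass = L/(kA) = 0.135/(0.0402×12) = 0.2799 K/W
R_total = 0.3431 K/W
Q = ΔT / R_total = 23 / 0.3431

Q ≈ 67 W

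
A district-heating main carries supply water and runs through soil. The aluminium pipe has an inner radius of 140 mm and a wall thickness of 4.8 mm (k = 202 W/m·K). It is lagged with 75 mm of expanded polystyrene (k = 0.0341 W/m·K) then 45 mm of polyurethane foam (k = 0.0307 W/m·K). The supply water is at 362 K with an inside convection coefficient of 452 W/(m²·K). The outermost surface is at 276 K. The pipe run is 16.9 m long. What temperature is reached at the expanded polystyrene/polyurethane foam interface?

T ≈ 304 K

For a radial system each layer contributes R = ln(r_out/r_in)/(2πkL); films add R = 1/(hA).
R_inner film = 1/(h_i·2πr₁L) = 1/(452×2π×0.14×16.9) = 1.488×10^-4 K/W
R_aluminium pipe wall = ln(144.8/140)/(2π×202×16.9) = 1.572×10^-6 K/W
R_expanded polystyrene = ln(219.8/144.8)/(2π×0.0341×16.9) = 0.1153 K/W
R_polyurethane foam = ln(264.8/219.8)/(2π×0.0307×16.9) = 0.05714 K/W
R_total = 0.1726 K/W
Q = ΔT/R_total = 86/0.1726
Q = 498 W
T_interface = T_inner − Q·ΣR(inner→interface) = 362 − 498×0.1154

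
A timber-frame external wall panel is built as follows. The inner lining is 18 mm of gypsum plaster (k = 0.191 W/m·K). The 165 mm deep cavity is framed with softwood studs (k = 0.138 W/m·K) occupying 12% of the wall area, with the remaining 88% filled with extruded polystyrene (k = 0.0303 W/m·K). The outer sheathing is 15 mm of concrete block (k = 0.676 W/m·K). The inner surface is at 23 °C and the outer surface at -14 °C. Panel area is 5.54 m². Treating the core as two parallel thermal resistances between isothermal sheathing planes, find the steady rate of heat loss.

Q ≈ 52.1 W

Sheathing layers in series; stud and cavity paths in parallel between them.
R_inner = 0.018/(0.191×5.54) = 0.01701 K/W
R_stud  = 0.165/(0.138×0.12×5.54) = 1.799 K/W
R_cav   = 0.165/(0.0303×0.88×5.54) = 1.117 K/W
1/R_core = 1/R_stud + 1/R_cav → R_core = 0.689 K/W
R_outer = 0.015/(0.676×5.54) = 0.004005 K/W
R_total = 0.7101 K/W
Q = ΔT/R_total = 37/0.7101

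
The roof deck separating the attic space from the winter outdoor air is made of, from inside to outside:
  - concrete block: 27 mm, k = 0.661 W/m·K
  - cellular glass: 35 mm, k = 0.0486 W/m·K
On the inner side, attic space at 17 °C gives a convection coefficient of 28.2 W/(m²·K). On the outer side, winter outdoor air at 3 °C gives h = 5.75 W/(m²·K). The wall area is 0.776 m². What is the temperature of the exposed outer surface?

T ≈ 5.51 °C

Series thermal resistances:
R_inner film = 1/(h_i·A) = 1/(28.2×0.776) = 0.0457 K/W
R_concrete block = L/(kA) = 0.027/(0.661×0.776) = 0.05264 K/W
R_cellular glass = L/(kA) = 0.035/(0.0486×0.776) = 0.928 K/W
R_outer film = 1/(h_o·A) = 1/(5.75×0.776) = 0.2241 K/W
R_total = 1.25 K/W;  Q = ΔT/R_total = 14/1.25 = 11.2 W
T_interface = T_inner − Q·ΣR(inner→interface) = 17 − 11.2×1.026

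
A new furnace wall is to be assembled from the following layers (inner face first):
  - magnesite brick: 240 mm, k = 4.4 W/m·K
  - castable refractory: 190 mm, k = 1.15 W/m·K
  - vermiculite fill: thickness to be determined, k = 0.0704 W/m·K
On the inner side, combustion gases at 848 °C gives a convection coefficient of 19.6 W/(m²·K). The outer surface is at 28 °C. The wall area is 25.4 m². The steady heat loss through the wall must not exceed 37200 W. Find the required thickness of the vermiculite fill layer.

Treating each layer as a thermal resistance in series:
R_inner film = 1/(h_i·A) = 1/(19.6×25.4) = 0.002009 K/W
R_magnesite brick = L/(kA) = 0.24/(4.4×25.4) = 0.002147 K/W
R_castable refractory = L/(kA) = 0.19/(1.15×25.4) = 0.006505 K/W
Sum of the known resistances R_other = 0.01066 K/W
Required total resistance R_tot = ΔT/Q_allow = 820/37200 = 0.02204 K/W
R_vermiculite fill = R_tot − R_other = 0.01138 K/W
L = R·k·A = 0.01138×0.0704×25.4

L ≈ 20.4 mm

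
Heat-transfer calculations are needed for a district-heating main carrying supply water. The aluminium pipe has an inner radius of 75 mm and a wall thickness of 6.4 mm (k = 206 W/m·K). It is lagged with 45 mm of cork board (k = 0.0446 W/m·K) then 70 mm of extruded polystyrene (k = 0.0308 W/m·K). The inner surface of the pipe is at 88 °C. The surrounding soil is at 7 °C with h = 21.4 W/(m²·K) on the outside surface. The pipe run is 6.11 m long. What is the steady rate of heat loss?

Q ≈ 127 W

Cylindrical conduction, so R = ln(r₂/r₁)/(2πkL) per layer, in series:
R_aluminium pipe wall = ln(81.4/75)/(2π×206×6.11) = 1.035×10^-5 K/W
R_cork board = ln(126.4/81.4)/(2π×0.0446×6.11) = 0.257 K/W
R_extruded polystyrene = ln(196.4/126.4)/(2π×0.0308×6.11) = 0.3727 K/W
R_outer film = 1/(h_o·2πr_oL) = 1/(21.4×2π×0.1964×6.11) = 0.006198 K/W
R_total = 0.6359 K/W
Q = ΔT/R_total = 81/0.6359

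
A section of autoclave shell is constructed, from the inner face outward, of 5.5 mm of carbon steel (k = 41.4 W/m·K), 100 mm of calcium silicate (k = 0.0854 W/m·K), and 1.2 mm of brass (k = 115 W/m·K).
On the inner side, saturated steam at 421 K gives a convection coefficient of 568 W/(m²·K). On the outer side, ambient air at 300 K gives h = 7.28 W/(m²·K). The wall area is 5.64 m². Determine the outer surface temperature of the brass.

Using the resistance-network approach (series):
R_inner film = 1/(h_i·A) = 1/(568×5.64) = 3.122×10^-4 K/W
R_carbon steel = L/(kA) = 0.0055/(41.4×5.64) = 2.356×10^-5 K/W
R_calcium silicate = L/(kA) = 0.1/(0.0854×5.64) = 0.2076 K/W
R_brass = L/(kA) = 0.0012/(115×5.64) = 1.85×10^-6 K/W
R_outer film = 1/(h_o·A) = 1/(7.28×5.64) = 0.02436 K/W
R_total = 0.2323 K/W;  Q = ΔT/R_total = 121/0.2323 = 520.9 W
T_interface = T_inner − Q·ΣR(inner→interface) = 421 − 521×0.208

T ≈ 313 K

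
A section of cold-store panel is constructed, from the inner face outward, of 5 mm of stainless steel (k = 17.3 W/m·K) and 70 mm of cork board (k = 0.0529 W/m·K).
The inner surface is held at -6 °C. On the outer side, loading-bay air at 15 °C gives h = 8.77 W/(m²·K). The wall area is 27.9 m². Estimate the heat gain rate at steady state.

Q ≈ 408 W

Thermal resistances in series:
R_stainless steel = L/(kA) = 0.005/(17.3×27.9) = 1.036×10^-5 K/W
R_cork board = L/(kA) = 0.07/(0.0529×27.9) = 0.04743 K/W
R_outer film = 1/(h_o·A) = 1/(8.77×27.9) = 0.004087 K/W
R_total = 0.05153 K/W
Q = ΔT / R_total = 21 / 0.05153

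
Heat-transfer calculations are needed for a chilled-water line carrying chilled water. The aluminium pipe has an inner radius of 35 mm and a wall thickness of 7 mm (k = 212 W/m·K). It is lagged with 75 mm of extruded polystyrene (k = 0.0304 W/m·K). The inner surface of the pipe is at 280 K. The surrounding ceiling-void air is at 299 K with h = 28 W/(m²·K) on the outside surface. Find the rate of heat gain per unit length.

Treating each annulus and film as a series resistance:
R_aluminium pipe wall = ln(42/35)/(2π×212×1) = 1.369×10^-4 K/W
R_extruded polystyrene = ln(117/42)/(2π×0.0304×1) = 5.364 K/W
R_outer film = 1/(h_o·2πr_oL) = 1/(28×2π×0.117×1) = 0.04858 K/W
R_total = 5.412 K/W
Q = ΔT/R_total = 19/5.412

q′ ≈ 3.51 W/m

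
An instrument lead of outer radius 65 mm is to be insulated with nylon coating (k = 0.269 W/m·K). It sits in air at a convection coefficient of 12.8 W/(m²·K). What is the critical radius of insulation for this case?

r_cr ≈ 21 mm

For a cylinder r_cr = k/h = 0.269/12.8
r_cr = 21 mm; since the bare radius (65 mm) is above r_cr, any added insulation will reduce heat loss.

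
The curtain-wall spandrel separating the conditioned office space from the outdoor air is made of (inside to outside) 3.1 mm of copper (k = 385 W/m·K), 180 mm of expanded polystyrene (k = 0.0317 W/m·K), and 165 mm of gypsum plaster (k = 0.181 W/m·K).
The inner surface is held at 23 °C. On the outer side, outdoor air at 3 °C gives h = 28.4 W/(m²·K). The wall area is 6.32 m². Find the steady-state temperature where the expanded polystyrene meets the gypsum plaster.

Using the resistance-network approach (series):
R_copper = L/(kA) = 0.0031/(385×6.32) = 1.274×10^-6 K/W
R_expanded polystyrene = L/(kA) = 0.18/(0.0317×6.32) = 0.8985 K/W
R_gypsum plaster = L/(kA) = 0.165/(0.181×6.32) = 0.1442 K/W
R_outer film = 1/(h_o·A) = 1/(28.4×6.32) = 0.005571 K/W
R_total = 1.048 K/W;  Q = ΔT/R_total = 20/1.048 = 19.08 W
T_interface = T_inner − Q·ΣR(inner→interface) = 23 − 19.1×0.8985

T ≈ 5.86 °C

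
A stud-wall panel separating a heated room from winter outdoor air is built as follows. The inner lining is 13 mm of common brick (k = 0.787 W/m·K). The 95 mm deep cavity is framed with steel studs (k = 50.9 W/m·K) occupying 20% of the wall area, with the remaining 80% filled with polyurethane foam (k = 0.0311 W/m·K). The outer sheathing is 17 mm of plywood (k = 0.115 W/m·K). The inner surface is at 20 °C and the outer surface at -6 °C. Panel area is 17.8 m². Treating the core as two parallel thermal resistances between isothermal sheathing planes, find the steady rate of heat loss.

Q ≈ 2670 W

Sheathing layers in series; stud and cavity paths in parallel between them.
R_inner = 0.013/(0.787×17.8) = 9.28×10^-4 K/W
R_stud  = 0.095/(50.9×0.2×17.8) = 5.243×10^-4 K/W
R_cav   = 0.095/(0.0311×0.8×17.8) = 0.2145 K/W
1/R_core = 1/R_stud + 1/R_cav → R_core = 5.23×10^-4 K/W
R_outer = 0.017/(0.115×17.8) = 0.008305 K/W
R_total = 0.009756 K/W
Q = ΔT/R_total = 26/0.009756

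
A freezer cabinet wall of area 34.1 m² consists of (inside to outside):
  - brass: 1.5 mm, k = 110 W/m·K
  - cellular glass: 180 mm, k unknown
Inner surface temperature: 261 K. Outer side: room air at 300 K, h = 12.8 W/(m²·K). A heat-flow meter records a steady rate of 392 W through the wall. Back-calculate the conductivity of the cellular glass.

Thermal resistances in series:
R_brass = L/(kA) = 0.0015/(110×34.1) = 3.999×10^-7 K/W
R_outer film = 1/(h_o·A) = 1/(12.8×34.1) = 0.002291 K/W
Sum of known resistances R_other = 0.002291 K/W
Total R = ΔT/Q = 39/392 = 0.09949 K/W
R_cellular glass = R_total − R_other = 0.0972 K/W
k = L/(R·A) = 0.18/(0.0972×34.1)

k ≈ 0.0543 W/(m·K)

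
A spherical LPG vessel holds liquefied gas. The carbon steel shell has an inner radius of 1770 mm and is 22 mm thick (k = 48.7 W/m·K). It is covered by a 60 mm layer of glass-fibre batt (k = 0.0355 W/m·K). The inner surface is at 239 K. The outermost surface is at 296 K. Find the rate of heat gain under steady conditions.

Q ≈ 1410 W

Spherical conduction: R = (1/r_in − 1/r_out)/(4πk) per layer; series-sum.
R_carbon steel shell = (1/1.77 − 1/1.792)/(4π×48.7) = 1.133×10^-5 K/W
R_glass-fibre batt = (1/1.792 − 1/1.852)/(4π×0.0355) = 0.04053 K/W
R_total = 0.04054 K/W
Q = ΔT/R_total = 57/0.04054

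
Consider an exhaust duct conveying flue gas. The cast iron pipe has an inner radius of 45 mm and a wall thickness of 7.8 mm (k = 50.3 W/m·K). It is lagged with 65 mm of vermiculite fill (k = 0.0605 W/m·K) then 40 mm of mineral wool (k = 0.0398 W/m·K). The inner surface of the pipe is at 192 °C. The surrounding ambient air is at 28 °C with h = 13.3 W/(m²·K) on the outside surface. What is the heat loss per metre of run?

Treating each annulus and film as a series resistance:
R_cast iron pipe wall = ln(52.8/45)/(2π×50.3×1) = 5.058×10^-4 K/W
R_vermiculite fill = ln(117.8/52.8)/(2π×0.0605×1) = 2.111 K/W
R_mineral wool = ln(157.8/117.8)/(2π×0.0398×1) = 1.169 K/W
R_outer film = 1/(h_o·2πr_oL) = 1/(13.3×2π×0.1578×1) = 0.07583 K/W
R_total = 3.356 K/W
Q = ΔT/R_total = 164/3.356

q′ ≈ 48.9 W/m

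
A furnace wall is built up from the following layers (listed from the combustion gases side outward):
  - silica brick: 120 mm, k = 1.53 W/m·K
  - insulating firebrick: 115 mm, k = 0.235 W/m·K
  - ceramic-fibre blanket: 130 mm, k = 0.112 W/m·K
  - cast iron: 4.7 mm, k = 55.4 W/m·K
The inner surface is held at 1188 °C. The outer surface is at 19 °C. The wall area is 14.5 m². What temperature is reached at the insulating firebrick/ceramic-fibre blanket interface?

Using the resistance-network approach (series):
R_silica brick = L/(kA) = 0.12/(1.53×14.5) = 0.005409 K/W
R_insulating firebrick = L/(kA) = 0.115/(0.235×14.5) = 0.03375 K/W
R_ceramic-fibre blanket = L/(kA) = 0.13/(0.112×14.5) = 0.08005 K/W
R_cast iron = L/(kA) = 0.0047/(55.4×14.5) = 5.851×10^-6 K/W
R_total = 0.1192 K/W;  Q = ΔT/R_total = 1169/0.1192 = 9806 W
T_interface = T_inner − Q·ΣR(inner→interface) = 1188 − 9810×0.03916

T ≈ 804 °C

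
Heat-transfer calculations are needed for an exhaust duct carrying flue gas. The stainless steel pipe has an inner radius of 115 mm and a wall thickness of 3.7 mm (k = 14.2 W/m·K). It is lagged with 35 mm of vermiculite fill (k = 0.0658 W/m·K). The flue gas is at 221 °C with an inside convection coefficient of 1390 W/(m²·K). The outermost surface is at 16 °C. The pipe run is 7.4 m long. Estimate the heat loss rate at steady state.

Q ≈ 2420 W

Treating each annulus and film as a series resistance:
R_inner film = 1/(h_i·2πr₁L) = 1/(1390×2π×0.115×7.4) = 1.345×10^-4 K/W
R_stainless steel pipe wall = ln(118.7/115)/(2π×14.2×7.4) = 4.796×10^-5 K/W
R_vermiculite fill = ln(153.7/118.7)/(2π×0.0658×7.4) = 0.08446 K/W
R_total = 0.08464 K/W
Q = ΔT/R_total = 205/0.08464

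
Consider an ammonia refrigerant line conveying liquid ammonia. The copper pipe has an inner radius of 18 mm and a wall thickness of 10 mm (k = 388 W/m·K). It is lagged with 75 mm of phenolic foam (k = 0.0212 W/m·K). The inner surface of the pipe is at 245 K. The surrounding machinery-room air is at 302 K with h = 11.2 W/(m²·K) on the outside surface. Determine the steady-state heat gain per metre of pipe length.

Radial resistances (cylindrical: R_cond = ln(r_o/r_i)/(2πkL), R_conv = 1/(h·2πrL)):
R_copper pipe wall = ln(28/18)/(2π×388×1) = 1.812×10^-4 K/W
R_phenolic foam = ln(103/28)/(2π×0.0212×1) = 9.778 K/W
R_outer film = 1/(h_o·2πr_oL) = 1/(11.2×2π×0.103×1) = 0.138 K/W
R_total = 9.917 K/W
Q = ΔT/R_total = 57/9.917

q′ ≈ 5.75 W/m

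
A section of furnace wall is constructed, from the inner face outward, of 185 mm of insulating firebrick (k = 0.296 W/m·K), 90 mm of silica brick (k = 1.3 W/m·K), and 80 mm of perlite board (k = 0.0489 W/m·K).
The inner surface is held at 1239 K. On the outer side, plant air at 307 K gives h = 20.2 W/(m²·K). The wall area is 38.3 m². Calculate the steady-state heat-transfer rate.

Q ≈ 15000 W

Treating each layer as a thermal resistance in series:
R_insulating firebrick = L/(kA) = 0.185/(0.296×38.3) = 0.01632 K/W
R_silica brick = L/(kA) = 0.09/(1.3×38.3) = 0.001808 K/W
R_perlite board = L/(kA) = 0.08/(0.0489×38.3) = 0.04272 K/W
R_outer film = 1/(h_o·A) = 1/(20.2×38.3) = 0.001293 K/W
R_total = 0.06213 K/W
Q = ΔT / R_total = 932 / 0.06213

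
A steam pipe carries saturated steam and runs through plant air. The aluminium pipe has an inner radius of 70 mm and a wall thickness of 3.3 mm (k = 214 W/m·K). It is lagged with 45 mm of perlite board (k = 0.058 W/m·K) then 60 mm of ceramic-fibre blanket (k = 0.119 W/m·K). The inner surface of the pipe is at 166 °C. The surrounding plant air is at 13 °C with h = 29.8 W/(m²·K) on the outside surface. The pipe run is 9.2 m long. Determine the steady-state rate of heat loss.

Treating each annulus and film as a series resistance:
R_aluminium pipe wall = ln(73.3/70)/(2π×214×9.2) = 3.724×10^-6 K/W
R_perlite board = ln(118.3/73.3)/(2π×0.058×9.2) = 0.1428 K/W
R_ceramic-fibre blanket = ln(178.3/118.3)/(2π×0.119×9.2) = 0.05964 K/W
R_outer film = 1/(h_o·2πr_oL) = 1/(29.8×2π×0.1783×9.2) = 0.003256 K/W
R_total = 0.2057 K/W
Q = ΔT/R_total = 153/0.2057

Q ≈ 744 W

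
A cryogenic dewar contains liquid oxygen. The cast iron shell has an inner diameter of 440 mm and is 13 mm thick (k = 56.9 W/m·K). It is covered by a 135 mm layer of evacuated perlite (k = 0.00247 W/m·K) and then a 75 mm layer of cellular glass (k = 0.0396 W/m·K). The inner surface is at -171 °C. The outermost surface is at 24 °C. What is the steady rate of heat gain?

Q ≈ 3.78 W

Radial (spherical) resistances in series:
R_cast iron shell = (1/0.22 − 1/0.233)/(4π×56.9) = 3.547×10^-4 K/W
R_evacuated perlite = (1/0.233 − 1/0.368)/(4π×0.00247) = 50.73 K/W
R_cellular glass = (1/0.368 − 1/0.443)/(4π×0.0396) = 0.9245 K/W
R_total = 51.65 K/W
Q = ΔT/R_total = 195/51.65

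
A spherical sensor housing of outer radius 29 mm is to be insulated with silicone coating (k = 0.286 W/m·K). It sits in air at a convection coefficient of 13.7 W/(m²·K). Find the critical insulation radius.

For a sphere r_cr = 2k/h = 2×0.286/13.7
r_cr = 41.8 mm; since the bare radius (29 mm) is below r_cr, adding a thin layer of insulation will *increase* heat loss.

r_cr ≈ 41.8 mm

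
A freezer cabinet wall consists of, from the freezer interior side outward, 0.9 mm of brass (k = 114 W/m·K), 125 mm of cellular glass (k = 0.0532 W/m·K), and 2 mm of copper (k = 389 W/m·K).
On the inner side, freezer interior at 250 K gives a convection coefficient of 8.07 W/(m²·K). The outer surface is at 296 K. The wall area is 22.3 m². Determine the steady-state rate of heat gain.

Q ≈ 415 W

Thermal resistances in series:
R_inner film = 1/(h_i·A) = 1/(8.07×22.3) = 0.005557 K/W
R_brass = L/(kA) = 0.0009/(114×22.3) = 3.54×10^-7 K/W
R_cellular glass = L/(kA) = 0.125/(0.0532×22.3) = 0.1054 K/W
R_copper = L/(kA) = 0.002/(389×22.3) = 2.306×10^-7 K/W
R_total = 0.1109 K/W
Q = ΔT / R_total = 46 / 0.1109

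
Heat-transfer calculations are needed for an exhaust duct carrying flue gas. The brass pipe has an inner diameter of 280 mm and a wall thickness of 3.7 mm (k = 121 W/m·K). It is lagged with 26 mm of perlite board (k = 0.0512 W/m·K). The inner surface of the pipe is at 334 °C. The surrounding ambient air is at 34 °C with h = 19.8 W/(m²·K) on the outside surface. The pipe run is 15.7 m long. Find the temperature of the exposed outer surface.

Treating each annulus and film as a series resistance:
R_brass pipe wall = ln(143.7/140)/(2π×121×15.7) = 2.185×10^-6 K/W
R_perlite board = ln(169.7/143.7)/(2π×0.0512×15.7) = 0.03293 K/W
R_outer film = 1/(h_o·2πr_oL) = 1/(19.8×2π×0.1697×15.7) = 0.003017 K/W
R_total = 0.03595 K/W
Q = ΔT/R_total = 300/0.03595
Q = 8350 W
T_interface = T_inner − Q·ΣR(inner→interface) = 334 − 8350×0.03293

T ≈ 59.2 °C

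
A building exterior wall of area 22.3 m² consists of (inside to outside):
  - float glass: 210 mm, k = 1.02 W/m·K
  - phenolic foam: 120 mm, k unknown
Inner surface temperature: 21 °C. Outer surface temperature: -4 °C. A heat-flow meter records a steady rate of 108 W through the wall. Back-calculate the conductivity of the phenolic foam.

Series thermal resistances:
R_float glass = L/(kA) = 0.21/(1.02×22.3) = 0.009232 K/W
Sum of known resistances R_other = 0.009232 K/W
Total R = ΔT/Q = 25/108 = 0.2315 K/W
R_phenolic foam = R_total − R_other = 0.2222 K/W
k = L/(R·A) = 0.12/(0.2222×22.3)

k ≈ 0.0242 W/(m·K)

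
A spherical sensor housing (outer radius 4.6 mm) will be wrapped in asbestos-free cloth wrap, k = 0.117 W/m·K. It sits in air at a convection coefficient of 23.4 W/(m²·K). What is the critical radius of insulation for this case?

r_cr ≈ 10 mm

For a sphere r_cr = 2k/h = 2×0.117/23.4
r_cr = 10 mm; since the bare radius (4.6 mm) is below r_cr, adding a thin layer of insulation will *increase* heat loss.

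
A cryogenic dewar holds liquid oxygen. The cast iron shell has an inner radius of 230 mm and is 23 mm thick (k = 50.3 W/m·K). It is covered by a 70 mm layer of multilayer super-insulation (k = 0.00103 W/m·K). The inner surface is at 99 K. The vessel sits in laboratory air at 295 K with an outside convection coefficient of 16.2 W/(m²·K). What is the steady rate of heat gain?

Q ≈ 2.96 W

Each spherical layer contributes R = (1/r_i − 1/r_o)/(4πk):
R_cast iron shell = (1/0.23 − 1/0.253)/(4π×50.3) = 6.253×10^-4 K/W
R_multilayer super-insulation = (1/0.253 − 1/0.323)/(4π×0.00103) = 66.18 K/W
R_outer film = 1/(h·4πr_o²) = 1/(16.2×4π×0.323²) = 0.04708 K/W
R_total = 66.23 K/W
Q = ΔT/R_total = 196/66.23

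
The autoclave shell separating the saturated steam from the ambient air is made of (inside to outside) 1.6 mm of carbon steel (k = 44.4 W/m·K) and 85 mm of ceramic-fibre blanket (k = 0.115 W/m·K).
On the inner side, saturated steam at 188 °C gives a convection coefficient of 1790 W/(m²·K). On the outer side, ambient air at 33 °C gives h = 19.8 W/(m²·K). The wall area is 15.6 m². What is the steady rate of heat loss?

Treating each layer as a thermal resistance in series:
R_inner film = 1/(h_i·A) = 1/(1790×15.6) = 3.581×10^-5 K/W
R_carbon steel = L/(kA) = 0.0016/(44.4×15.6) = 2.31×10^-6 K/W
R_ceramic-fibre blanket = L/(kA) = 0.085/(0.115×15.6) = 0.04738 K/W
R_outer film = 1/(h_o·A) = 1/(19.8×15.6) = 0.003238 K/W
R_total = 0.05066 K/W
Q = ΔT / R_total = 155 / 0.05066

Q ≈ 3060 W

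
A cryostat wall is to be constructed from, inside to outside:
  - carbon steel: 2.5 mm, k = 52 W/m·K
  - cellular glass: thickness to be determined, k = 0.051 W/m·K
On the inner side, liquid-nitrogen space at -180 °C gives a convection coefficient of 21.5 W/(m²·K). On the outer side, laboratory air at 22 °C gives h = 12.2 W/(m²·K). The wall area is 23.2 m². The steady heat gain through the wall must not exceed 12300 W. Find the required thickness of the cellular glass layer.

L ≈ 12.9 mm

Using the resistance-network approach (series):
R_inner film = 1/(h_i·A) = 1/(21.5×23.2) = 0.002005 K/W
R_carbon steel = L/(kA) = 0.0025/(52×23.2) = 2.072×10^-6 K/W
R_outer film = 1/(h_o·A) = 1/(12.2×23.2) = 0.003533 K/W
Sum of the known resistances R_other = 0.00554 K/W
Required total resistance R_tot = ΔT/Q_allow = 202/12300 = 0.01642 K/W
R_cellular glass = R_tot − R_other = 0.01088 K/W
L = R·k·A = 0.01088×0.051×23.2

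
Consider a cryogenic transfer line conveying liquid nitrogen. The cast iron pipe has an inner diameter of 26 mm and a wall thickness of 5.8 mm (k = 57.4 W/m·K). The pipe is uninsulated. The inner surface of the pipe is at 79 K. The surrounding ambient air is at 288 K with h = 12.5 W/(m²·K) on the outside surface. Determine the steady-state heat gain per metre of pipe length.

Treating each annulus and film as a series resistance:
R_cast iron pipe wall = ln(18.8/13)/(2π×57.4×1) = 0.001023 K/W
R_outer film = 1/(h_o·2πr_oL) = 1/(12.5×2π×0.0188×1) = 0.6773 K/W
R_total = 0.6783 K/W
Q = ΔT/R_total = 209/0.6783

q′ ≈ 308 W/m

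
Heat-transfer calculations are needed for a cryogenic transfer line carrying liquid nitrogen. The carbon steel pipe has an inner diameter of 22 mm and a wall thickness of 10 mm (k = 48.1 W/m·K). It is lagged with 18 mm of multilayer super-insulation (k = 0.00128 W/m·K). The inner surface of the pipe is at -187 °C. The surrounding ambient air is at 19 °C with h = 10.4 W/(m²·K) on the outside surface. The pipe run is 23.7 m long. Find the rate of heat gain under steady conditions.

Q ≈ 63.1 W

Radial resistances (cylindrical: R_cond = ln(r_o/r_i)/(2πkL), R_conv = 1/(h·2πrL)):
R_carbon steel pipe wall = ln(21/11)/(2π×48.1×23.7) = 9.028×10^-5 K/W
R_multilayer super-insulation = ln(39/21)/(2π×0.00128×23.7) = 3.248 K/W
R_outer film = 1/(h_o·2πr_oL) = 1/(10.4×2π×0.039×23.7) = 0.01656 K/W
R_total = 3.264 K/W
Q = ΔT/R_total = 206/3.264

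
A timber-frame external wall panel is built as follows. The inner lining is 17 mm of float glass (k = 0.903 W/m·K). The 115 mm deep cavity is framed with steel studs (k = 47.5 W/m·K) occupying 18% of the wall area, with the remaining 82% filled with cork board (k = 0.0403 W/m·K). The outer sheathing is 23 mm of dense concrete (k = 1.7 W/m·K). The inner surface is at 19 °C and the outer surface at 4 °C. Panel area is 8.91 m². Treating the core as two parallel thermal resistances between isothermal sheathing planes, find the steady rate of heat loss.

Sheathing layers in series; stud and cavity paths in parallel between them.
R_inner = 0.017/(0.903×8.91) = 0.002113 K/W
R_stud  = 0.115/(47.5×0.18×8.91) = 0.00151 K/W
R_cav   = 0.115/(0.0403×0.82×8.91) = 0.3906 K/W
1/R_core = 1/R_stud + 1/R_cav → R_core = 0.001504 K/W
R_outer = 0.023/(1.7×8.91) = 0.001518 K/W
R_total = 0.005135 K/W
Q = ΔT/R_total = 15/0.005135

Q ≈ 2920 W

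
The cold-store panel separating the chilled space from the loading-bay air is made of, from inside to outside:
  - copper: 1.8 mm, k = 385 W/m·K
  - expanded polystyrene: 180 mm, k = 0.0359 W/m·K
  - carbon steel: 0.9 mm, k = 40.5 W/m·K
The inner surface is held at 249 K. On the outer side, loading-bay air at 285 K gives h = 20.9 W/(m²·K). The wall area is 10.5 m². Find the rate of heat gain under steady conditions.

Q ≈ 74.7 W

Thermal resistances in series:
R_copper = L/(kA) = 0.0018/(385×10.5) = 4.453×10^-7 K/W
R_expanded polystyrene = L/(kA) = 0.18/(0.0359×10.5) = 0.4775 K/W
R_carbon steel = L/(kA) = 0.0009/(40.5×10.5) = 2.116×10^-6 K/W
R_outer film = 1/(h_o·A) = 1/(20.9×10.5) = 0.004557 K/W
R_total = 0.4821 K/W
Q = ΔT / R_total = 36 / 0.4821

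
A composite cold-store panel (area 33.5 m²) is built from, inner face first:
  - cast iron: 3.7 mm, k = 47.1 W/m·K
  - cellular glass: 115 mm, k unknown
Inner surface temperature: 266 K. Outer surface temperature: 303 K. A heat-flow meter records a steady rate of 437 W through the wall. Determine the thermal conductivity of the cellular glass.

Series thermal resistances:
R_cast iron = L/(kA) = 0.0037/(47.1×33.5) = 2.345×10^-6 K/W
Sum of known resistances R_other = 2.345×10^-6 K/W
Total R = ΔT/Q = 37/437 = 0.08467 K/W
R_cellular glass = R_total − R_other = 0.08467 K/W
k = L/(R·A) = 0.115/(0.08467×33.5)

k ≈ 0.0405 W/(m·K)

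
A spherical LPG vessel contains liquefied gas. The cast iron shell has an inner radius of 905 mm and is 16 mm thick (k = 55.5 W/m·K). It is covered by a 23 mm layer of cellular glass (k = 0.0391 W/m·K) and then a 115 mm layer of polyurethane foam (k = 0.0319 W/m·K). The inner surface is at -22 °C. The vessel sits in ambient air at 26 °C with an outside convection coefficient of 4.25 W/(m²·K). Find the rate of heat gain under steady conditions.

For a spherical shell R = (1/r₁ − 1/r₂)/(4πk); film R = 1/(h·4πr²). In series:
R_cast iron shell = (1/0.905 − 1/0.921)/(4π×55.5) = 2.752×10^-5 K/W
R_cellular glass = (1/0.921 − 1/0.944)/(4π×0.0391) = 0.05384 K/W
R_polyurethane foam = (1/0.944 − 1/1.059)/(4π×0.0319) = 0.287 K/W
R_outer film = 1/(h·4πr_o²) = 1/(4.25×4π×1.059²) = 0.0167 K/W
R_total = 0.3575 K/W
Q = ΔT/R_total = 48/0.3575

Q ≈ 134 W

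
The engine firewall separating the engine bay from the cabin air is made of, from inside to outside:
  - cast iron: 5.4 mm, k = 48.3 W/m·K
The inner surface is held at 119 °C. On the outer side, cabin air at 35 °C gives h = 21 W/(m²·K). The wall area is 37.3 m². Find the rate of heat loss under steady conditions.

Q ≈ 65600 W

Treating each layer as a thermal resistance in series:
R_cast iron = L/(kA) = 0.0054/(48.3×37.3) = 2.997×10^-6 K/W
R_outer film = 1/(h_o·A) = 1/(21×37.3) = 0.001277 K/W
R_total = 0.00128 K/W
Q = ΔT / R_total = 84 / 0.00128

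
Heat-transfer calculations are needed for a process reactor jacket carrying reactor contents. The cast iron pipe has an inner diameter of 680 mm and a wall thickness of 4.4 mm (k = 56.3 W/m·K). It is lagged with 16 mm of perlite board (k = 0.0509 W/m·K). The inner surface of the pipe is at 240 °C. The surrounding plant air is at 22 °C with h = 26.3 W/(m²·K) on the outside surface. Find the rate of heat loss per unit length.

Cylindrical conduction, so R = ln(r₂/r₁)/(2πkL) per layer, in series:
R_cast iron pipe wall = ln(344.4/340)/(2π×56.3×1) = 3.635×10^-5 K/W
R_perlite board = ln(360.4/344.4)/(2π×0.0509×1) = 0.142 K/W
R_outer film = 1/(h_o·2πr_oL) = 1/(26.3×2π×0.3604×1) = 0.01679 K/W
R_total = 0.1588 K/W
Q = ΔT/R_total = 218/0.1588

q′ ≈ 1370 W/m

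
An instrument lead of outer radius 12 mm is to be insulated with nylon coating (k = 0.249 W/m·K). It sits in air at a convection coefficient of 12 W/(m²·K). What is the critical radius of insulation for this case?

For a cylinder r_cr = k/h = 0.249/12
r_cr = 20.8 mm; since the bare radius (12 mm) is below r_cr, adding a thin layer of insulation will *increase* heat loss.

r_cr ≈ 20.8 mm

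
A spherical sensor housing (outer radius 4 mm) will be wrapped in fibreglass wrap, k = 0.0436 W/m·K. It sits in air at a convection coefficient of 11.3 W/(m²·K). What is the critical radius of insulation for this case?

r_cr ≈ 7.72 mm

For a sphere r_cr = 2k/h = 2×0.0436/11.3
r_cr = 7.72 mm; since the bare radius (4 mm) is below r_cr, adding a thin layer of insulation will *increase* heat loss.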